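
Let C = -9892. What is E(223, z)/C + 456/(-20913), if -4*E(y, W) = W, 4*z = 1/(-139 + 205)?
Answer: -1587777733/72818731392 ≈ -0.021805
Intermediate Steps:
z = 1/264 (z = 1/(4*(-139 + 205)) = (¼)/66 = (¼)*(1/66) = 1/264 ≈ 0.0037879)
E(y, W) = -W/4
E(223, z)/C + 456/(-20913) = -¼*1/264/(-9892) + 456/(-20913) = -1/1056*(-1/9892) + 456*(-1/20913) = 1/10445952 - 152/6971 = -1587777733/72818731392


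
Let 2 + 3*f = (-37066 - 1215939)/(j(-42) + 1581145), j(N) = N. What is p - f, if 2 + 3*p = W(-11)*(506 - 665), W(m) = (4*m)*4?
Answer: 44246839357/4743309 ≈ 9328.3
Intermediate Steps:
W(m) = 16*m
f = -1471737/1581103 (f = -2/3 + ((-37066 - 1215939)/(-42 + 1581145))/3 = -2/3 + (-1253005/1581103)/3 = -2/3 + (-1253005*1/1581103)/3 = -2/3 + (1/3)*(-1253005/1581103) = -2/3 - 1253005/4743309 = -1471737/1581103 ≈ -0.93083)
p = 27982/3 (p = -2/3 + ((16*(-11))*(506 - 665))/3 = -2/3 + (-176*(-159))/3 = -2/3 + (1/3)*27984 = -2/3 + 9328 = 27982/3 ≈ 9327.3)
p - f = 27982/3 - 1*(-1471737/1581103) = 27982/3 + 1471737/1581103 = 44246839357/4743309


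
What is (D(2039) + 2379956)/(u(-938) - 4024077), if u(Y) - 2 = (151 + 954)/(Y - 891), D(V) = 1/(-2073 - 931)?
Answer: -13076230328267/22109542977120 ≈ -0.59143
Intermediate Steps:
D(V) = -1/3004 (D(V) = 1/(-3004) = -1/3004)
u(Y) = 2 + 1105/(-891 + Y) (u(Y) = 2 + (151 + 954)/(Y - 891) = 2 + 1105/(-891 + Y))
(D(2039) + 2379956)/(u(-938) - 4024077) = (-1/3004 + 2379956)/((-677 + 2*(-938))/(-891 - 938) - 4024077) = 7149387823/(3004*((-677 - 1876)/(-1829) - 4024077)) = 7149387823/(3004*(-1/1829*(-2553) - 4024077)) = 7149387823/(3004*(2553/1829 - 4024077)) = 7149387823/(3004*(-7360034280/1829)) = (7149387823/3004)*(-1829/7360034280) = -13076230328267/22109542977120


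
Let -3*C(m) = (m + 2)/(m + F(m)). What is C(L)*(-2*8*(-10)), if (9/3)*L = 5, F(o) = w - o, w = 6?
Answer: -880/27 ≈ -32.593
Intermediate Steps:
F(o) = 6 - o
L = 5/3 (L = (1/3)*5 = 5/3 ≈ 1.6667)
C(m) = -1/9 - m/18 (C(m) = -(m + 2)/(3*(m + (6 - m))) = -(2 + m)/(3*6) = -(1/3 + m/6)/3 = -1/9 - m/18)
C(L)*(-2*8*(-10)) = (-1/9 - 1/18*5/3)*(-2*8*(-10)) = (-1/9 - 5/54)*(-16*(-10)) = -11/54*160 = -880/27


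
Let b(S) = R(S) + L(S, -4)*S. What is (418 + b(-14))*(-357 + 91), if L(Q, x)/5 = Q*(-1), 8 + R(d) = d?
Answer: 155344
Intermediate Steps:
R(d) = -8 + d
L(Q, x) = -5*Q (L(Q, x) = 5*(Q*(-1)) = 5*(-Q) = -5*Q)
b(S) = -8 + S - 5*S² (b(S) = (-8 + S) + (-5*S)*S = (-8 + S) - 5*S² = -8 + S - 5*S²)
(418 + b(-14))*(-357 + 91) = (418 + (-8 - 14 - 5*(-14)²))*(-357 + 91) = (418 + (-8 - 14 - 5*196))*(-266) = (418 + (-8 - 14 - 980))*(-266) = (418 - 1002)*(-266) = -584*(-266) = 155344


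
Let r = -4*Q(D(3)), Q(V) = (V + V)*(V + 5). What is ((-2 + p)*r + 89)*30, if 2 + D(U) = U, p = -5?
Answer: 12750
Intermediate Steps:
D(U) = -2 + U
Q(V) = 2*V*(5 + V) (Q(V) = (2*V)*(5 + V) = 2*V*(5 + V))
r = -48 (r = -8*(-2 + 3)*(5 + (-2 + 3)) = -8*(5 + 1) = -8*6 = -4*12 = -48)
((-2 + p)*r + 89)*30 = ((-2 - 5)*(-48) + 89)*30 = (-7*(-48) + 89)*30 = (336 + 89)*30 = 425*30 = 12750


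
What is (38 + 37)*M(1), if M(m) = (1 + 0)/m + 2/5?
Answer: 105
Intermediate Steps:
M(m) = 2/5 + 1/m (M(m) = 1/m + 2*(1/5) = 1/m + 2/5 = 2/5 + 1/m)
(38 + 37)*M(1) = (38 + 37)*(2/5 + 1/1) = 75*(2/5 + 1) = 75*(7/5) = 105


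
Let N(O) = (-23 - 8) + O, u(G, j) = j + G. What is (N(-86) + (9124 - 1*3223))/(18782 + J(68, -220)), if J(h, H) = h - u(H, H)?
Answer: 964/3215 ≈ 0.29984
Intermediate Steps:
u(G, j) = G + j
N(O) = -31 + O
J(h, H) = h - 2*H (J(h, H) = h - (H + H) = h - 2*H)
(N(-86) + (9124 - 1*3223))/(18782 + J(68, -220)) = ((-31 - 86) + (9124 - 1*3223))/(18782 + (68 - 2*(-220))) = (-117 + (9124 - 3223))/(18782 + (68 + 440)) = (-117 + 5901)/(18782 + 508) = 5784/19290 = 5784*(1/19290) = 964/3215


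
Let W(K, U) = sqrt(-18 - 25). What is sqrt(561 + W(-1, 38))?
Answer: sqrt(561 + I*sqrt(43)) ≈ 23.686 + 0.1384*I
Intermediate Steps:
W(K, U) = I*sqrt(43) (W(K, U) = sqrt(-43) = I*sqrt(43))
sqrt(561 + W(-1, 38)) = sqrt(561 + I*sqrt(43))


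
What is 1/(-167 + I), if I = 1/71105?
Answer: -71105/11874534 ≈ -0.0059880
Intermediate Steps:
I = 1/71105 ≈ 1.4064e-5
1/(-167 + I) = 1/(-167 + 1/71105) = 1/(-11874534/71105) = -71105/11874534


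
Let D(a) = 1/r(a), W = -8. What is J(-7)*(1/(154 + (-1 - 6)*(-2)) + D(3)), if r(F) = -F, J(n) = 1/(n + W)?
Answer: 11/504 ≈ 0.021825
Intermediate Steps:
J(n) = 1/(-8 + n) (J(n) = 1/(n - 8) = 1/(-8 + n))
D(a) = -1/a (D(a) = 1/(-a) = -1/a)
J(-7)*(1/(154 + (-1 - 6)*(-2)) + D(3)) = (1/(154 + (-1 - 6)*(-2)) - 1/3)/(-8 - 7) = (1/(154 - 7*(-2)) - 1*1/3)/(-15) = -(1/(154 + 14) - 1/3)/15 = -(1/168 - 1/3)/15 = -1/15*(-55/168) = 11/504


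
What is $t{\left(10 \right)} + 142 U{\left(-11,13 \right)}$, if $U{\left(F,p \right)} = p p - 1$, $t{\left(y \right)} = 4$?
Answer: $23860$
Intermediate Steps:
$U{\left(F,p \right)} = -1 + p^{2}$ ($U{\left(F,p \right)} = p^{2} - 1 = -1 + p^{2}$)
$t{\left(10 \right)} + 142 U{\left(-11,13 \right)} = 4 + 142 \left(-1 + 13^{2}\right) = 4 + 142 \left(-1 + 169\right) = 4 + 142 \cdot 168 = 4 + 23856 = 23860$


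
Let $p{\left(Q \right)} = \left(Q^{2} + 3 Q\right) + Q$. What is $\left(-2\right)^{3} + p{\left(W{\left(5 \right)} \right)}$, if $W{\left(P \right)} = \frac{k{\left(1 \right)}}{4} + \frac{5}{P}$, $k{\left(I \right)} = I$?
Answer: $- \frac{23}{16} \approx -1.4375$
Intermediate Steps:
$W{\left(P \right)} = \frac{1}{4} + \frac{5}{P}$ ($W{\left(P \right)} = 1 \cdot \frac{1}{4} + \frac{5}{P} = \frac{1}{4} + \frac{5}{P}$)
$p{\left(Q \right)} = Q^{2} + 4 Q$
$\left(-2\right)^{3} + p{\left(W{\left(5 \right)} \right)} = \left(-2\right)^{3} + \frac{20 + 5}{4 \cdot 5} \left(4 + \frac{20 + 5}{4 \cdot 5}\right) = -8 + \frac{1}{4} \cdot \frac{1}{5} \cdot 25 \left(4 + \frac{1}{4} \cdot \frac{1}{5} \cdot 25\right) = -8 + \frac{5 \left(4 + \frac{5}{4}\right)}{4} = -8 + \frac{5}{4} \cdot \frac{21}{4} = -8 + \frac{105}{16} = - \frac{23}{16}$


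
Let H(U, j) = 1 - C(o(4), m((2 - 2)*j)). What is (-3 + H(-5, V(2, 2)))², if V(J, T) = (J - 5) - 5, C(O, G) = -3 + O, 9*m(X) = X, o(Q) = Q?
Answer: 9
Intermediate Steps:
m(X) = X/9
V(J, T) = -10 + J (V(J, T) = (-5 + J) - 5 = -10 + J)
H(U, j) = 0 (H(U, j) = 1 - (-3 + 4) = 1 - 1*1 = 1 - 1 = 0)
(-3 + H(-5, V(2, 2)))² = (-3 + 0)² = (-3)² = 9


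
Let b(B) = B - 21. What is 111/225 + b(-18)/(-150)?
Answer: 113/150 ≈ 0.75333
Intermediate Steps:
b(B) = -21 + B
111/225 + b(-18)/(-150) = 111/225 + (-21 - 18)/(-150) = 111*(1/225) - 39*(-1/150) = 37/75 + 13/50 = 113/150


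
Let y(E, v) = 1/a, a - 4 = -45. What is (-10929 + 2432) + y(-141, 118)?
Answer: -348378/41 ≈ -8497.0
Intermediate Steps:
a = -41 (a = 4 - 45 = -41)
y(E, v) = -1/41 (y(E, v) = 1/(-41) = -1/41)
(-10929 + 2432) + y(-141, 118) = (-10929 + 2432) - 1/41 = -8497 - 1/41 = -348378/41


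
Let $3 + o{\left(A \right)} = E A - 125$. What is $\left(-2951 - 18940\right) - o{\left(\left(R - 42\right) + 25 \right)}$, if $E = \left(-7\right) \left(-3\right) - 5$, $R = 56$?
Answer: $-22387$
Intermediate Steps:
$E = 16$ ($E = 21 - 5 = 16$)
$o{\left(A \right)} = -128 + 16 A$ ($o{\left(A \right)} = -3 + \left(16 A - 125\right) = -3 + \left(-125 + 16 A\right) = -128 + 16 A$)
$\left(-2951 - 18940\right) - o{\left(\left(R - 42\right) + 25 \right)} = \left(-2951 - 18940\right) - \left(-128 + 16 \left(\left(56 - 42\right) + 25\right)\right) = -21891 - \left(-128 + 16 \left(14 + 25\right)\right) = -21891 - \left(-128 + 16 \cdot 39\right) = -21891 - \left(-128 + 624\right) = -21891 - 496 = -22387$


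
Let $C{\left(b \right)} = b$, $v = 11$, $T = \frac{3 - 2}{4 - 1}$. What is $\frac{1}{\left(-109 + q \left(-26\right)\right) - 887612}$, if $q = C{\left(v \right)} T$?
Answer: $- \frac{3}{2663449} \approx -1.1264 \cdot 10^{-6}$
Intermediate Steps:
$T = \frac{1}{3}$ ($T = 1 \cdot \frac{1}{3} = \frac{1}{3} \approx 0.33333$)
$q = \frac{11}{3}$ ($q = 11 \cdot \frac{1}{3} = \frac{11}{3} \approx 3.6667$)
$\frac{1}{\left(-109 + q \left(-26\right)\right) - 887612} = \frac{1}{\left(-109 + \frac{11}{3} \left(-26\right)\right) - 887612} = \frac{1}{\left(-109 - \frac{286}{3}\right) - 887612} = \frac{1}{- \frac{613}{3} - 887612} = \frac{1}{- \frac{2663449}{3}} = - \frac{3}{2663449}$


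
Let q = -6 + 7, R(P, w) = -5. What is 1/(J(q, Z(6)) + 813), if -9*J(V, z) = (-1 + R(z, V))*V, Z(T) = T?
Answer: 3/2441 ≈ 0.0012290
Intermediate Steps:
q = 1
J(V, z) = 2*V/3 (J(V, z) = -(-1 - 5)*V/9 = -(-2)*V/3 = 2*V/3)
1/(J(q, Z(6)) + 813) = 1/((⅔)*1 + 813) = 1/(⅔ + 813) = 1/(2441/3) = 3/2441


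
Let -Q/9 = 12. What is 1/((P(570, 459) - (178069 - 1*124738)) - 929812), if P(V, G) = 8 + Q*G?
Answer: -1/1032707 ≈ -9.6833e-7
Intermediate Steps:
Q = -108 (Q = -9*12 = -108)
P(V, G) = 8 - 108*G
1/((P(570, 459) - (178069 - 1*124738)) - 929812) = 1/(((8 - 108*459) - (178069 - 1*124738)) - 929812) = 1/(((8 - 49572) - (178069 - 124738)) - 929812) = 1/((-49564 - 1*53331) - 929812) = 1/((-49564 - 53331) - 929812) = 1/(-102895 - 929812) = 1/(-1032707) = -1/1032707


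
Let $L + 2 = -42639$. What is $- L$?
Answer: $42641$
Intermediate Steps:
$L = -42641$ ($L = -2 - 42639 = -42641$)
$- L = \left(-1\right) \left(-42641\right) = 42641$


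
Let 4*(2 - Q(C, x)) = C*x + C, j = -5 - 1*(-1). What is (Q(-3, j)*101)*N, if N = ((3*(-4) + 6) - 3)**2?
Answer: -8181/4 ≈ -2045.3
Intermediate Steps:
j = -4 (j = -5 + 1 = -4)
N = 81 (N = ((-12 + 6) - 3)**2 = (-6 - 3)**2 = (-9)**2 = 81)
Q(C, x) = 2 - C/4 - C*x/4 (Q(C, x) = 2 - (C*x + C)/4 = 2 - (C + C*x)/4 = 2 + (-C/4 - C*x/4) = 2 - C/4 - C*x/4)
(Q(-3, j)*101)*N = ((2 - 1/4*(-3) - 1/4*(-3)*(-4))*101)*81 = ((2 + 3/4 - 3)*101)*81 = -1/4*101*81 = -101/4*81 = -8181/4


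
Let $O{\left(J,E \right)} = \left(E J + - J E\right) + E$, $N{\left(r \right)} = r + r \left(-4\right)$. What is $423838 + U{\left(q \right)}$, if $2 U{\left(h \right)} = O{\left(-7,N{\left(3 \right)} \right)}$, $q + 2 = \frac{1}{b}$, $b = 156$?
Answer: $\frac{847667}{2} \approx 4.2383 \cdot 10^{5}$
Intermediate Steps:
$N{\left(r \right)} = - 3 r$ ($N{\left(r \right)} = r - 4 r = - 3 r$)
$O{\left(J,E \right)} = E$ ($O{\left(J,E \right)} = \left(E J - E J\right) + E = 0 + E = E$)
$q = - \frac{311}{156}$ ($q = -2 + \frac{1}{156} = - \frac{311}{156} \approx -1.9936$)
$U{\left(h \right)} = - \frac{9}{2}$ ($U{\left(h \right)} = \frac{\left(-3\right) 3}{2} = \frac{1}{2} \left(-9\right) = - \frac{9}{2}$)
$423838 + U{\left(q \right)} = 423838 - \frac{9}{2} = \frac{847667}{2}$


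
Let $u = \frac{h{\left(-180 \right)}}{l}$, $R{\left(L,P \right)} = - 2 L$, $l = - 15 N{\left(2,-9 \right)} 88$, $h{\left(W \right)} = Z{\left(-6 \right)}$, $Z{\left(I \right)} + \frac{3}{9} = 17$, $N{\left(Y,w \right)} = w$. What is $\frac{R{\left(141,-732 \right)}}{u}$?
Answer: $- \frac{1005048}{5} \approx -2.0101 \cdot 10^{5}$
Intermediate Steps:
$Z{\left(I \right)} = \frac{50}{3}$ ($Z{\left(I \right)} = - \frac{1}{3} + 17 = \frac{50}{3}$)
$h{\left(W \right)} = \frac{50}{3}$
$l = 11880$ ($l = \left(-15\right) \left(-9\right) 88 = 135 \cdot 88 = 11880$)
$u = \frac{5}{3564}$ ($u = \frac{50}{3 \cdot 11880} = \frac{50}{3} \cdot \frac{1}{11880} = \frac{5}{3564} \approx 0.0014029$)
$\frac{R{\left(141,-732 \right)}}{u} = \frac{\left(-2\right) 141}{\frac{5}{3564}} = \left(-282\right) \frac{3564}{5} = - \frac{1005048}{5}$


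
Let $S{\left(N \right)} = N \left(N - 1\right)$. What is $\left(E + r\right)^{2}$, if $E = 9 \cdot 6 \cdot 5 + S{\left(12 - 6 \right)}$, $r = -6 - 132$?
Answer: $26244$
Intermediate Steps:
$S{\left(N \right)} = N \left(-1 + N\right)$
$r = -138$ ($r = -6 - 132 = -138$)
$E = 300$ ($E = 9 \cdot 6 \cdot 5 + \left(12 - 6\right) \left(-1 + \left(12 - 6\right)\right) = 54 \cdot 5 + \left(12 - 6\right) \left(-1 + \left(12 - 6\right)\right) = 270 + 6 \left(-1 + 6\right) = 270 + 6 \cdot 5 = 270 + 30 = 300$)
$\left(E + r\right)^{2} = \left(300 - 138\right)^{2} = 162^{2} = 26244$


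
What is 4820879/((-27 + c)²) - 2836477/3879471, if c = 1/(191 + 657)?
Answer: 13447527166178823011/2033545085237775 ≈ 6612.9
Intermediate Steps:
c = 1/848 ≈ 0.0011792
4820879/((-27 + c)²) - 2836477/3879471 = 4820879/((-27 + 1/848)²) - 2836477/3879471 = 4820879/((-22895/848)²) - 2836477*1/3879471 = 4820879/(524181025/719104) - 2836477/3879471 = 4820879*(719104/524181025) - 2836477/3879471 = 3466713372416/524181025 - 2836477/3879471 = 13447527166178823011/2033545085237775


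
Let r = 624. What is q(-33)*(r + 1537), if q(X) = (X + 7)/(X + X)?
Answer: 28093/33 ≈ 851.30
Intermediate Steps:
q(X) = (7 + X)/(2*X) (q(X) = (7 + X)/((2*X)) = (7 + X)*(1/(2*X)) = (7 + X)/(2*X))
q(-33)*(r + 1537) = ((1/2)*(7 - 33)/(-33))*(624 + 1537) = ((1/2)*(-1/33)*(-26))*2161 = (13/33)*2161 = 28093/33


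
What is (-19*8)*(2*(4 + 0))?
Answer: -1216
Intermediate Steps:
(-19*8)*(2*(4 + 0)) = -304*4 = -152*8 = -1216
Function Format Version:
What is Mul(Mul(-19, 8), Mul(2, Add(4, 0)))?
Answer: -1216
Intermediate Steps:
Mul(Mul(-19, 8), Mul(2, Add(4, 0))) = Mul(-152, Mul(2, 4)) = Mul(-152, 8) = -1216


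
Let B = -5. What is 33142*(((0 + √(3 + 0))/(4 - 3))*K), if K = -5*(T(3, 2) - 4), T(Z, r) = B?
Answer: 1491390*√3 ≈ 2.5832e+6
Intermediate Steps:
T(Z, r) = -5
K = 45 (K = -5*(-5 - 4) = -5*(-9) = 45)
33142*(((0 + √(3 + 0))/(4 - 3))*K) = 33142*(((0 + √(3 + 0))/(4 - 3))*45) = 33142*(((0 + √3)/1)*45) = 33142*((√3*1)*45) = 33142*(√3*45) = 33142*(45*√3) = 1491390*√3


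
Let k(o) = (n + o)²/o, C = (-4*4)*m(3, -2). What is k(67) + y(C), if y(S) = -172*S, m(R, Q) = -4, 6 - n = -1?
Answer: -732060/67 ≈ -10926.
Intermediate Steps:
n = 7 (n = 6 - 1*(-1) = 6 + 1 = 7)
C = 64 (C = -4*4*(-4) = -16*(-4) = 64)
k(o) = (7 + o)²/o
k(67) + y(C) = (7 + 67)²/67 - 172*64 = (1/67)*74² - 11008 = (1/67)*5476 - 11008 = 5476/67 - 11008 = -732060/67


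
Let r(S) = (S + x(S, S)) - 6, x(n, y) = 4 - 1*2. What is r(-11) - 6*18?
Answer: -123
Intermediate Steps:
x(n, y) = 2 (x(n, y) = 4 - 2 = 2)
r(S) = -4 + S (r(S) = (S + 2) - 6 = (2 + S) - 6 = -4 + S)
r(-11) - 6*18 = (-4 - 11) - 6*18 = -15 - 108 = -123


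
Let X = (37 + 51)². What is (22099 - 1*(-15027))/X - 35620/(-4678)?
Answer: 112379177/9056608 ≈ 12.409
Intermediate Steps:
X = 7744 (X = 88² = 7744)
(22099 - 1*(-15027))/X - 35620/(-4678) = (22099 - 1*(-15027))/7744 - 35620/(-4678) = (22099 + 15027)*(1/7744) - 35620*(-1/4678) = 37126*(1/7744) + 17810/2339 = 18563/3872 + 17810/2339 = 112379177/9056608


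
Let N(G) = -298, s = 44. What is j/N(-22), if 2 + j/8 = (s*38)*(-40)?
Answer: 267528/149 ≈ 1795.5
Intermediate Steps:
j = -535056 (j = -16 + 8*((44*38)*(-40)) = -16 + 8*(1672*(-40)) = -16 + 8*(-66880) = -16 - 535040 = -535056)
j/N(-22) = -535056/(-298) = -535056*(-1/298) = 267528/149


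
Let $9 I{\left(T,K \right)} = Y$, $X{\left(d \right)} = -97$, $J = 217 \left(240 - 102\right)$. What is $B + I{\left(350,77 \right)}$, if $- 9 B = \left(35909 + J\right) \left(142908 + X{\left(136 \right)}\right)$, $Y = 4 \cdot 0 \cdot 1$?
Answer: $- \frac{9404818405}{9} \approx -1.045 \cdot 10^{9}$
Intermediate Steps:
$J = 29946$ ($J = 217 \cdot 138 = 29946$)
$Y = 0$ ($Y = 0 \cdot 1 = 0$)
$I{\left(T,K \right)} = 0$ ($I{\left(T,K \right)} = \frac{1}{9} \cdot 0 = 0$)
$B = - \frac{9404818405}{9}$ ($B = - \frac{\left(35909 + 29946\right) \left(142908 - 97\right)}{9} = - \frac{65855 \cdot 142811}{9} = \left(- \frac{1}{9}\right) 9404818405 = - \frac{9404818405}{9} \approx -1.045 \cdot 10^{9}$)
$B + I{\left(350,77 \right)} = - \frac{9404818405}{9} + 0 = - \frac{9404818405}{9}$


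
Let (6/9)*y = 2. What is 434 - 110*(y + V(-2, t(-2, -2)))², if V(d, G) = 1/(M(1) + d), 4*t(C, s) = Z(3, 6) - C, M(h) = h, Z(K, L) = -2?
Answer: -6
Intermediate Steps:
y = 3 (y = (3/2)*2 = 3)
t(C, s) = -½ - C/4 (t(C, s) = (-2 - C)/4 = -½ - C/4)
V(d, G) = 1/(1 + d)
434 - 110*(y + V(-2, t(-2, -2)))² = 434 - 110*(3 + 1/(1 - 2))² = 434 - 110*(3 + 1/(-1))² = 434 - 110*(3 - 1)² = 434 - 110*2² = 434 - 110*4 = 434 - 440 = -6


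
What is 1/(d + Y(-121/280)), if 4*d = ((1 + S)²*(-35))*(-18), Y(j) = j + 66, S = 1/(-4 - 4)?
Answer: 4480/833969 ≈ 0.0053719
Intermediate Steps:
S = -⅛ (S = 1/(-8) = -⅛ ≈ -0.12500)
Y(j) = 66 + j
d = 15435/128 (d = (((1 - ⅛)²*(-35))*(-18))/4 = (((7/8)²*(-35))*(-18))/4 = (((49/64)*(-35))*(-18))/4 = (-1715/64*(-18))/4 = (¼)*(15435/32) = 15435/128 ≈ 120.59)
1/(d + Y(-121/280)) = 1/(15435/128 + (66 - 121/280)) = 1/(15435/128 + 18359/280) = 1/(833969/4480) = 4480/833969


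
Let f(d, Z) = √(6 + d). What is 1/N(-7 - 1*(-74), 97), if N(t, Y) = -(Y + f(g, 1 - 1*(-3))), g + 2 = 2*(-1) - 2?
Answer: -1/97 ≈ -0.010309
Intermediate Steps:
g = -6 (g = -2 + (2*(-1) - 2) = -2 + (-2 - 2) = -2 - 4 = -6)
N(t, Y) = -Y (N(t, Y) = -(Y + √(6 - 6)) = -(Y + √0) = -(Y + 0) = -Y)
1/N(-7 - 1*(-74), 97) = 1/(-1*97) = 1/(-97) = -1/97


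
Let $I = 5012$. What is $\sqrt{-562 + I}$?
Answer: $5 \sqrt{178} \approx 66.708$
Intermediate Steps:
$\sqrt{-562 + I} = \sqrt{-562 + 5012} = \sqrt{4450} = 5 \sqrt{178}$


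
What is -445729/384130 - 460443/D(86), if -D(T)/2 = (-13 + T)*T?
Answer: 85636698133/2411568140 ≈ 35.511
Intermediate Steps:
D(T) = -2*T*(-13 + T) (D(T) = -2*(-13 + T)*T = -2*T*(-13 + T))
-445729/384130 - 460443/D(86) = -445729/384130 - 460443*1/(172*(13 - 1*86)) = -445729*1/384130 - 460443*1/(172*(13 - 86)) = -445729/384130 - 460443/(2*86*(-73)) = -445729/384130 - 460443/(-12556) = -445729/384130 - 460443*(-1/12556) = -445729/384130 + 460443/12556 = 85636698133/2411568140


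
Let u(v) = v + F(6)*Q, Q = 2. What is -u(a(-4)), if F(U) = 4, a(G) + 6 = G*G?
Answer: -18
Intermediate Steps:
a(G) = -6 + G² (a(G) = -6 + G*G = -6 + G²)
u(v) = 8 + v (u(v) = v + 4*2 = v + 8 = 8 + v)
-u(a(-4)) = -(8 + (-6 + (-4)²)) = -(8 + (-6 + 16)) = -(8 + 10) = -1*18 = -18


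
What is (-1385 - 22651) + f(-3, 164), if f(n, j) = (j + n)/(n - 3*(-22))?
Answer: -216301/9 ≈ -24033.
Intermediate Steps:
f(n, j) = (j + n)/(66 + n) (f(n, j) = (j + n)/(n + 66) = (j + n)/(66 + n))
(-1385 - 22651) + f(-3, 164) = (-1385 - 22651) + (164 - 3)/(66 - 3) = -24036 + 161/63 = -24036 + (1/63)*161 = -24036 + 23/9 = -216301/9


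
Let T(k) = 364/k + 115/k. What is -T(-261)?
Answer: 479/261 ≈ 1.8352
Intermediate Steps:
T(k) = 479/k
-T(-261) = -479/(-261) = -479*(-1)/261 = -1*(-479/261) = 479/261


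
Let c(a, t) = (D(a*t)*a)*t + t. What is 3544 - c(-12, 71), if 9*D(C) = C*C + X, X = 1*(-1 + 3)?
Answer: 206167723/3 ≈ 6.8723e+7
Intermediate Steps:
X = 2 (X = 1*2 = 2)
D(C) = 2/9 + C²/9 (D(C) = (C*C + 2)/9 = (C² + 2)/9 = (2 + C²)/9 = 2/9 + C²/9)
c(a, t) = t + a*t*(2/9 + a²*t²/9) (c(a, t) = ((2/9 + (a*t)²/9)*a)*t + t = ((2/9 + (a²*t²)/9)*a)*t + t = ((2/9 + a²*t²/9)*a)*t + t = (a*(2/9 + a²*t²/9))*t + t = a*t*(2/9 + a²*t²/9) + t = t + a*t*(2/9 + a²*t²/9))
3544 - c(-12, 71) = 3544 - 71*(9 - 12*(2 + (-12)²*71²))/9 = 3544 - 71*(9 - 12*(2 + 144*5041))/9 = 3544 - 71*(9 - 12*(2 + 725904))/9 = 3544 - 71*(9 - 12*725906)/9 = 3544 - 71*(9 - 8710872)/9 = 3544 - 71*(-8710863)/9 = 3544 - 1*(-206157091/3) = 3544 + 206157091/3 = 206167723/3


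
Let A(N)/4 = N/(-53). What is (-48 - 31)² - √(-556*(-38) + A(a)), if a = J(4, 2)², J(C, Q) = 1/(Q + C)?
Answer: 6241 - √534136915/159 ≈ 6095.6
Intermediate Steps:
J(C, Q) = 1/(C + Q)
a = 1/36 (a = (1/(4 + 2))² = (1/6)² = (⅙)² = 1/36 ≈ 0.027778)
A(N) = -4*N/53 (A(N) = 4*(N/(-53)) = 4*(N*(-1/53)) = 4*(-N/53) = -4*N/53)
(-48 - 31)² - √(-556*(-38) + A(a)) = (-48 - 31)² - √(-556*(-38) - 4/53*1/36) = (-79)² - √(21128 - 1/477) = 6241 - √(10078055/477) = 6241 - √534136915/159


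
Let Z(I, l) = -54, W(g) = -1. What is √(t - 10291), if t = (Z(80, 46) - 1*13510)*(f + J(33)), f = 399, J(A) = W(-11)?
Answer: I*√5408763 ≈ 2325.7*I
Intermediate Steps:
J(A) = -1
t = -5398472 (t = (-54 - 1*13510)*(399 - 1) = (-54 - 13510)*398 = -13564*398 = -5398472)
√(t - 10291) = √(-5398472 - 10291) = √(-5408763) = I*√5408763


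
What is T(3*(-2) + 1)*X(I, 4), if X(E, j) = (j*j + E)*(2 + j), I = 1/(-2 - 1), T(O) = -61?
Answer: -5734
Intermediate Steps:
I = -⅓ (I = 1/(-3) = -⅓ ≈ -0.33333)
X(E, j) = (2 + j)*(E + j²) (X(E, j) = (j² + E)*(2 + j) = (E + j²)*(2 + j) = (2 + j)*(E + j²))
T(3*(-2) + 1)*X(I, 4) = -61*(4³ + 2*(-⅓) + 2*4² - ⅓*4) = -61*(64 - ⅔ + 2*16 - 4/3) = -61*(64 - ⅔ + 32 - 4/3) = -61*94 = -5734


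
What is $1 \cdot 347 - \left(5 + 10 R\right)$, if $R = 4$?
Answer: $302$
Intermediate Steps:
$1 \cdot 347 - \left(5 + 10 R\right) = 1 \cdot 347 - 45 = 347 - 45 = 302$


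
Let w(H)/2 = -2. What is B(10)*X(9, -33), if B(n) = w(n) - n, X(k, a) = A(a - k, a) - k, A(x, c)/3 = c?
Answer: 1512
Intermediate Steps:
A(x, c) = 3*c
X(k, a) = -k + 3*a (X(k, a) = 3*a - k = -k + 3*a)
w(H) = -4 (w(H) = 2*(-2) = -4)
B(n) = -4 - n
B(10)*X(9, -33) = (-4 - 1*10)*(-1*9 + 3*(-33)) = (-4 - 10)*(-9 - 99) = -14*(-108) = 1512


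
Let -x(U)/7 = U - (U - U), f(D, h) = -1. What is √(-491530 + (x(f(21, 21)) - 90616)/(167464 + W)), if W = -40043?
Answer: I*√7980547303778119/127421 ≈ 701.09*I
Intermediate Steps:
x(U) = -7*U (x(U) = -7*(U - (U - U)) = -7*(U - 1*0) = -7*(U + 0) = -7*U)
√(-491530 + (x(f(21, 21)) - 90616)/(167464 + W)) = √(-491530 + (-7*(-1) - 90616)/(167464 - 40043)) = √(-491530 + (7 - 90616)/127421) = √(-491530 - 90609*1/127421) = √(-491530 - 90609/127421) = √(-62631334739/127421) = I*√7980547303778119/127421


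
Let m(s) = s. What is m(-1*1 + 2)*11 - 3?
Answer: 8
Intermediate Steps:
m(-1*1 + 2)*11 - 3 = (-1*1 + 2)*11 - 3 = (-1 + 2)*11 - 3 = 1*11 - 3 = 11 - 3 = 8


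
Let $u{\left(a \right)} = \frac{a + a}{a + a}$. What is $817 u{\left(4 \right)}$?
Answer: $817$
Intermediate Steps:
$u{\left(a \right)} = 1$ ($u{\left(a \right)} = \frac{2 a}{2 a} = 2 a \frac{1}{2 a} = 1$)
$817 u{\left(4 \right)} = 817 \cdot 1 = 817$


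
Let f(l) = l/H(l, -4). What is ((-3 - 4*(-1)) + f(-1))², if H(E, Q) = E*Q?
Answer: 9/16 ≈ 0.56250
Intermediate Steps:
f(l) = -¼ (f(l) = l/((l*(-4))) = l/((-4*l)) = l*(-1/(4*l)) = -¼)
((-3 - 4*(-1)) + f(-1))² = ((-3 - 4*(-1)) - ¼)² = ((-3 + 4) - ¼)² = (1 - ¼)² = (¾)² = 9/16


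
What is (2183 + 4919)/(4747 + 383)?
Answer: 3551/2565 ≈ 1.3844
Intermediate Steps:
(2183 + 4919)/(4747 + 383) = 7102/5130 = 7102*(1/5130) = 3551/2565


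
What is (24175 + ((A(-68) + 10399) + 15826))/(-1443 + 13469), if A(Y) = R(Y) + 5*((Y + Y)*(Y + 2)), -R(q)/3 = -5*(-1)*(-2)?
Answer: 47655/6013 ≈ 7.9253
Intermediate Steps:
R(q) = 30 (R(q) = -3*(-5*(-1))*(-2) = -15*(-2) = -3*(-10) = 30)
A(Y) = 30 + 10*Y*(2 + Y) (A(Y) = 30 + 5*((Y + Y)*(Y + 2)) = 30 + 5*((2*Y)*(2 + Y)) = 30 + 5*(2*Y*(2 + Y)) = 30 + 10*Y*(2 + Y))
(24175 + ((A(-68) + 10399) + 15826))/(-1443 + 13469) = (24175 + (((30 + 10*(-68)² + 20*(-68)) + 10399) + 15826))/(-1443 + 13469) = (24175 + (((30 + 10*4624 - 1360) + 10399) + 15826))/12026 = (24175 + (((30 + 46240 - 1360) + 10399) + 15826))*(1/12026) = (24175 + ((44910 + 10399) + 15826))*(1/12026) = (24175 + (55309 + 15826))*(1/12026) = (24175 + 71135)*(1/12026) = 95310*(1/12026) = 47655/6013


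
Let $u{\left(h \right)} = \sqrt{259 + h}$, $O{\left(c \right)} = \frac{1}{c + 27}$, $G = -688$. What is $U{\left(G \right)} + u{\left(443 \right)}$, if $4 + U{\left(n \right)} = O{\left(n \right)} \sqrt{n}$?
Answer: $-4 + 3 \sqrt{78} - \frac{4 i \sqrt{43}}{661} \approx 22.495 - 0.039682 i$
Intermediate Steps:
$O{\left(c \right)} = \frac{1}{27 + c}$
$U{\left(n \right)} = -4 + \frac{\sqrt{n}}{27 + n}$
$U{\left(G \right)} + u{\left(443 \right)} = \frac{-108 + \sqrt{-688} - -2752}{27 - 688} + \sqrt{259 + 443} = \frac{-108 + 4 i \sqrt{43} + 2752}{-661} + \sqrt{702} = - \frac{2644 + 4 i \sqrt{43}}{661} + 3 \sqrt{78} = \left(-4 - \frac{4 i \sqrt{43}}{661}\right) + 3 \sqrt{78} = -4 + 3 \sqrt{78} - \frac{4 i \sqrt{43}}{661}$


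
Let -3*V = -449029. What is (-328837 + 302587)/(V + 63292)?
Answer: -15750/127781 ≈ -0.12326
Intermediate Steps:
V = 449029/3 (V = -⅓*(-449029) = 449029/3 ≈ 1.4968e+5)
(-328837 + 302587)/(V + 63292) = (-328837 + 302587)/(449029/3 + 63292) = -26250/638905/3 = -26250*3/638905 = -15750/127781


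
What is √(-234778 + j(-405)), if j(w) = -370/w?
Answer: 4*I*√1188559/9 ≈ 484.54*I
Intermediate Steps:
√(-234778 + j(-405)) = √(-234778 - 370/(-405)) = √(-234778 - 370*(-1/405)) = √(-234778 + 74/81) = √(-19016944/81) = 4*I*√1188559/9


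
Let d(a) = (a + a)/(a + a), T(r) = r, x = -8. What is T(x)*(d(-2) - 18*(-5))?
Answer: -728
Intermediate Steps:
d(a) = 1 (d(a) = (2*a)/((2*a)) = (2*a)*(1/(2*a)) = 1)
T(x)*(d(-2) - 18*(-5)) = -8*(1 - 18*(-5)) = -8*(1 + 90) = -8*91 = -728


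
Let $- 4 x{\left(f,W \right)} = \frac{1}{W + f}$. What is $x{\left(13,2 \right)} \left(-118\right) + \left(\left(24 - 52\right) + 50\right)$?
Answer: $\frac{719}{30} \approx 23.967$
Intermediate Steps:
$x{\left(f,W \right)} = - \frac{1}{4 \left(W + f\right)}$
$x{\left(13,2 \right)} \left(-118\right) + \left(\left(24 - 52\right) + 50\right) = - \frac{1}{4 \cdot 2 + 4 \cdot 13} \left(-118\right) + \left(\left(24 - 52\right) + 50\right) = - \frac{1}{8 + 52} \left(-118\right) + \left(-28 + 50\right) = - \frac{1}{60} \left(-118\right) + 22 = \left(-1\right) \frac{1}{60} \left(-118\right) + 22 = \left(- \frac{1}{60}\right) \left(-118\right) + 22 = \frac{59}{30} + 22 = \frac{719}{30}$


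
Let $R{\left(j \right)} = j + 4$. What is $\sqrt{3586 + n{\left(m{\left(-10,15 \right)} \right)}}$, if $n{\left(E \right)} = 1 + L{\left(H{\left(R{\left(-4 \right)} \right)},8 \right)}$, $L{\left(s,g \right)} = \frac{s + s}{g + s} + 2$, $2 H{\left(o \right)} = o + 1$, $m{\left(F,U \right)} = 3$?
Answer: $\frac{\sqrt{1037255}}{17} \approx 59.909$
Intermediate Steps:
$R{\left(j \right)} = 4 + j$
$H{\left(o \right)} = \frac{1}{2} + \frac{o}{2}$ ($H{\left(o \right)} = \frac{o + 1}{2} = \frac{1 + o}{2} = \frac{1}{2} + \frac{o}{2}$)
$L{\left(s,g \right)} = 2 + \frac{2 s}{g + s}$ ($L{\left(s,g \right)} = \frac{2 s}{g + s} + 2 = 2 + \frac{2 s}{g + s}$)
$n{\left(E \right)} = \frac{53}{17}$ ($n{\left(E \right)} = 1 + \frac{2 \left(8 + 2 \left(\frac{1}{2} + \frac{4 - 4}{2}\right)\right)}{8 + \left(\frac{1}{2} + \frac{4 - 4}{2}\right)} = 1 + \frac{2 \left(8 + 2 \left(\frac{1}{2} + \frac{1}{2} \cdot 0\right)\right)}{8 + \left(\frac{1}{2} + \frac{1}{2} \cdot 0\right)} = 1 + \frac{2 \left(8 + 2 \left(\frac{1}{2} + 0\right)\right)}{8 + \left(\frac{1}{2} + 0\right)} = 1 + \frac{2 \left(8 + 2 \cdot \frac{1}{2}\right)}{8 + \frac{1}{2}} = 1 + \frac{2 \left(8 + 1\right)}{\frac{17}{2}} = 1 + 2 \cdot \frac{2}{17} \cdot 9 = 1 + \frac{36}{17} = \frac{53}{17}$)
$\sqrt{3586 + n{\left(m{\left(-10,15 \right)} \right)}} = \sqrt{3586 + \frac{53}{17}} = \sqrt{\frac{61015}{17}} = \frac{\sqrt{1037255}}{17}$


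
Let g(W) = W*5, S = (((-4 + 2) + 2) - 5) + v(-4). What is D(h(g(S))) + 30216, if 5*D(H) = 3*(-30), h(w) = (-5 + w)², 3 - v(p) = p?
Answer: 30198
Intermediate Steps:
v(p) = 3 - p
S = 2 (S = (((-4 + 2) + 2) - 5) + (3 - 1*(-4)) = ((-2 + 2) - 5) + (3 + 4) = (0 - 5) + 7 = -5 + 7 = 2)
g(W) = 5*W
D(H) = -18 (D(H) = (3*(-30))/5 = (⅕)*(-90) = -18)
D(h(g(S))) + 30216 = -18 + 30216 = 30198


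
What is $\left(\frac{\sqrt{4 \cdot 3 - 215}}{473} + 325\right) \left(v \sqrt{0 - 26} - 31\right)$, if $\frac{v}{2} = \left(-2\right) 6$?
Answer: $- \frac{\left(31 + 24 i \sqrt{26}\right) \left(153725 + i \sqrt{203}\right)}{473} \approx -10071.0 - 39773.0 i$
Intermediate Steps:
$v = -24$ ($v = 2 \left(\left(-2\right) 6\right) = 2 \left(-12\right) = -24$)
$\left(\frac{\sqrt{4 \cdot 3 - 215}}{473} + 325\right) \left(v \sqrt{0 - 26} - 31\right) = \left(\frac{\sqrt{4 \cdot 3 - 215}}{473} + 325\right) \left(- 24 \sqrt{0 - 26} - 31\right) = \left(\sqrt{12 - 215} \cdot \frac{1}{473} + 325\right) \left(- 24 \sqrt{-26} - 31\right) = \left(\sqrt{-203} \cdot \frac{1}{473} + 325\right) \left(- 24 i \sqrt{26} - 31\right) = \left(i \sqrt{203} \cdot \frac{1}{473} + 325\right) \left(- 24 i \sqrt{26} - 31\right) = \left(\frac{i \sqrt{203}}{473} + 325\right) \left(-31 - 24 i \sqrt{26}\right) = \left(325 + \frac{i \sqrt{203}}{473}\right) \left(-31 - 24 i \sqrt{26}\right) = \left(-31 - 24 i \sqrt{26}\right) \left(325 + \frac{i \sqrt{203}}{473}\right)$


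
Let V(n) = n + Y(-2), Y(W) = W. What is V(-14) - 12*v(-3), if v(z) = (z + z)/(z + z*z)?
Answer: -4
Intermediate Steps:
v(z) = 2*z/(z + z²) (v(z) = (2*z)/(z + z²) = 2*z/(z + z²))
V(n) = -2 + n (V(n) = n - 2 = -2 + n)
V(-14) - 12*v(-3) = (-2 - 14) - 12*2/(1 - 3) = -16 - 12*2/(-2) = -16 - 12*2*(-½) = -16 - 12*(-1) = -16 - 1*(-12) = -16 + 12 = -4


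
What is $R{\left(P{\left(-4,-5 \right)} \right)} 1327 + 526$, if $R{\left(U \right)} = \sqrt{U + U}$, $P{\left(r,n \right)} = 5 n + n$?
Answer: $526 + 2654 i \sqrt{15} \approx 526.0 + 10279.0 i$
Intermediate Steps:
$P{\left(r,n \right)} = 6 n$
$R{\left(U \right)} = \sqrt{2} \sqrt{U}$ ($R{\left(U \right)} = \sqrt{2 U} = \sqrt{2} \sqrt{U}$)
$R{\left(P{\left(-4,-5 \right)} \right)} 1327 + 526 = \sqrt{2} \sqrt{6 \left(-5\right)} 1327 + 526 = \sqrt{2} \sqrt{-30} \cdot 1327 + 526 = \sqrt{2} i \sqrt{30} \cdot 1327 + 526 = 2 i \sqrt{15} \cdot 1327 + 526 = 2654 i \sqrt{15} + 526 = 526 + 2654 i \sqrt{15}$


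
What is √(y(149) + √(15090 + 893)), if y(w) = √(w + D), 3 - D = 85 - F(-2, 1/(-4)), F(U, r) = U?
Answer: √(√65 + √15983) ≈ 11.597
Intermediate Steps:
D = -84 (D = 3 - (85 - 1*(-2)) = 3 - (85 + 2) = 3 - 1*87 = 3 - 87 = -84)
y(w) = √(-84 + w) (y(w) = √(w - 84) = √(-84 + w))
√(y(149) + √(15090 + 893)) = √(√(-84 + 149) + √(15090 + 893)) = √(√65 + √15983)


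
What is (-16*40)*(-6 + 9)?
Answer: -1920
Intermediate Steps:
(-16*40)*(-6 + 9) = -640*3 = -1920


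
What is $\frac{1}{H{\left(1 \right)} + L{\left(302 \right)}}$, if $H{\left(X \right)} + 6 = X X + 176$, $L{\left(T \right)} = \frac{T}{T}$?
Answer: $\frac{1}{172} \approx 0.005814$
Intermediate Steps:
$L{\left(T \right)} = 1$
$H{\left(X \right)} = 170 + X^{2}$ ($H{\left(X \right)} = -6 + \left(X X + 176\right) = -6 + \left(X^{2} + 176\right) = -6 + \left(176 + X^{2}\right) = 170 + X^{2}$)
$\frac{1}{H{\left(1 \right)} + L{\left(302 \right)}} = \frac{1}{\left(170 + 1^{2}\right) + 1} = \frac{1}{\left(170 + 1\right) + 1} = \frac{1}{171 + 1} = \frac{1}{172}$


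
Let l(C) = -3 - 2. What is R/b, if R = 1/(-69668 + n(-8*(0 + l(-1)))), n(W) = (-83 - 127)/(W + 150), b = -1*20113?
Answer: 19/26623839569 ≈ 7.1365e-10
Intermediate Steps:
l(C) = -5
b = -20113
n(W) = -210/(150 + W)
R = -19/1323713 (R = 1/(-69668 - 210/(150 - 8*(0 - 5))) = 1/(-69668 - 210/(150 - 8*(-5))) = 1/(-69668 - 210/(150 + 40)) = 1/(-69668 - 210/190) = 1/(-69668 - 210*1/190) = 1/(-69668 - 21/19) = 1/(-1323713/19) = -19/1323713 ≈ -1.4354e-5)
R/b = -19/1323713/(-20113) = -19/1323713*(-1/20113) = 19/26623839569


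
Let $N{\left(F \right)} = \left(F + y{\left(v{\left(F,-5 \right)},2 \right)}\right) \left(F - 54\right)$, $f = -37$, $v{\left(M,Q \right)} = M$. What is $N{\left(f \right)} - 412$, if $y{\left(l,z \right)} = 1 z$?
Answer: $2773$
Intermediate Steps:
$y{\left(l,z \right)} = z$
$N{\left(F \right)} = \left(-54 + F\right) \left(2 + F\right)$ ($N{\left(F \right)} = \left(F + 2\right) \left(F - 54\right) = \left(2 + F\right) \left(-54 + F\right) = \left(-54 + F\right) \left(2 + F\right)$)
$N{\left(f \right)} - 412 = \left(-108 + \left(-37\right)^{2} - -1924\right) - 412 = \left(-108 + 1369 + 1924\right) - 412 = 3185 - 412 = 2773$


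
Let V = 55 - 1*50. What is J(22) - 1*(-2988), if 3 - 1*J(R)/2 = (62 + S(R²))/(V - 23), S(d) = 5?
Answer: 27013/9 ≈ 3001.4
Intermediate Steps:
V = 5 (V = 55 - 50 = 5)
J(R) = 121/9 (J(R) = 6 - 2*(62 + 5)/(5 - 23) = 6 - 134/(-18) = 6 - 134*(-1)/18 = 6 - 2*(-67/18) = 6 + 67/9 = 121/9)
J(22) - 1*(-2988) = 121/9 - 1*(-2988) = 121/9 + 2988 = 27013/9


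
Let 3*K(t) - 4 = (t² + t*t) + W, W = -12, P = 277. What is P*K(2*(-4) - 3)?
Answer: 21606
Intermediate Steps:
K(t) = -8/3 + 2*t²/3 (K(t) = 4/3 + ((t² + t*t) - 12)/3 = 4/3 + ((t² + t²) - 12)/3 = 4/3 + (2*t² - 12)/3 = 4/3 + (-12 + 2*t²)/3 = 4/3 + (-4 + 2*t²/3) = -8/3 + 2*t²/3)
P*K(2*(-4) - 3) = 277*(-8/3 + 2*(2*(-4) - 3)²/3) = 277*(-8/3 + 2*(-8 - 3)²/3) = 277*(-8/3 + (⅔)*(-11)²) = 277*(-8/3 + (⅔)*121) = 277*(-8/3 + 242/3) = 277*78 = 21606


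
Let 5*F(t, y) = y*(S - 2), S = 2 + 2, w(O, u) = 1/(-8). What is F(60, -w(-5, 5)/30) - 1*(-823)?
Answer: 493801/600 ≈ 823.00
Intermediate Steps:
w(O, u) = -⅛
S = 4
F(t, y) = 2*y/5 (F(t, y) = (y*(4 - 2))/5 = (y*2)/5 = (2*y)/5 = 2*y/5)
F(60, -w(-5, 5)/30) - 1*(-823) = 2*(-(-1)/(8*30))/5 - 1*(-823) = 2*(-(-1)/(8*30))/5 + 823 = 2*(-1*(-1/240))/5 + 823 = (⅖)*(1/240) + 823 = 1/600 + 823 = 493801/600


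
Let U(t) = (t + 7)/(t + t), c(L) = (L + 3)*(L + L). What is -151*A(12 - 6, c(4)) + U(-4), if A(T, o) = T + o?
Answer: -74899/8 ≈ -9362.4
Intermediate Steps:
c(L) = 2*L*(3 + L) (c(L) = (3 + L)*(2*L) = 2*L*(3 + L))
U(t) = (7 + t)/(2*t) (U(t) = (7 + t)/((2*t)) = (7 + t)*(1/(2*t)) = (7 + t)/(2*t))
-151*A(12 - 6, c(4)) + U(-4) = -151*((12 - 6) + 2*4*(3 + 4)) + (½)*(7 - 4)/(-4) = -151*(6 + 2*4*7) + (½)*(-¼)*3 = -151*(6 + 56) - 3/8 = -151*62 - 3/8 = -9362 - 3/8 = -74899/8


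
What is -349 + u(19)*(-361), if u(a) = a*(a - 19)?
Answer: -349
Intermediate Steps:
u(a) = a*(-19 + a)
-349 + u(19)*(-361) = -349 + (19*(-19 + 19))*(-361) = -349 + (19*0)*(-361) = -349 + 0*(-361) = -349 + 0 = -349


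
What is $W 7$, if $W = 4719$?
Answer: $33033$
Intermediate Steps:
$W 7 = 4719 \cdot 7 = 33033$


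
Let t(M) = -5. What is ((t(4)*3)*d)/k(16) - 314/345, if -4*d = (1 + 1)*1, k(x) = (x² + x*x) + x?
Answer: -108803/121440 ≈ -0.89594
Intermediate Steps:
k(x) = x + 2*x² (k(x) = (x² + x²) + x = 2*x² + x = x + 2*x²)
d = -½ (d = -(1 + 1)/4 = -1/2 = -¼*2 = -½ ≈ -0.50000)
((t(4)*3)*d)/k(16) - 314/345 = (-5*3*(-½))/((16*(1 + 2*16))) - 314/345 = (-15*(-½))/((16*(1 + 32))) - 314*1/345 = 15/(2*((16*33))) - 314/345 = (15/2)/528 - 314/345 = (15/2)*(1/528) - 314/345 = 5/352 - 314/345 = -108803/121440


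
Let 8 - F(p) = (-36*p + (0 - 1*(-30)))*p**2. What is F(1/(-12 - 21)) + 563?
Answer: 759963/1331 ≈ 570.97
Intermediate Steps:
F(p) = 8 - p**2*(30 - 36*p) (F(p) = 8 - (-36*p + (0 - 1*(-30)))*p**2 = 8 - (-36*p + (0 + 30))*p**2 = 8 - (-36*p + 30)*p**2 = 8 - (30 - 36*p)*p**2 = 8 - p**2*(30 - 36*p))
F(1/(-12 - 21)) + 563 = (8 - 30/(-12 - 21)**2 + 36*(1/(-12 - 21))**3) + 563 = (8 - 30*(1/(-33))**2 + 36*(1/(-33))**3) + 563 = (8 - 30*(-1/33)**2 + 36*(-1/33)**3) + 563 = (8 - 30*1/1089 + 36*(-1/35937)) + 563 = (8 - 10/363 - 4/3993) + 563 = 10610/1331 + 563 = 759963/1331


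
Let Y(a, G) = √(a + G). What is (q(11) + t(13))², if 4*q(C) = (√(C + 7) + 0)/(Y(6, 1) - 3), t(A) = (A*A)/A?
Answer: (156 - 52*√7 - 3*√2)²/(16*(3 - √7)²) ≈ 100.12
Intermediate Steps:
Y(a, G) = √(G + a)
t(A) = A (t(A) = A²/A = A)
q(C) = √(7 + C)/(4*(-3 + √7)) (q(C) = ((√(C + 7) + 0)/(√(1 + 6) - 3))/4 = ((√(7 + C) + 0)/(√7 - 3))/4 = (√(7 + C)/(-3 + √7))/4 = √(7 + C)/(4*(-3 + √7)))
(q(11) + t(13))² = ((-3*√(7 + 11)/8 - √7*√(7 + 11)/8) + 13)² = ((-9*√2/8 - √7*√18/8) + 13)² = ((-9*√2/8 - √7*3*√2/8) + 13)² = ((-9*√2/8 - 3*√14/8) + 13)² = (13 - 9*√2/8 - 3*√14/8)²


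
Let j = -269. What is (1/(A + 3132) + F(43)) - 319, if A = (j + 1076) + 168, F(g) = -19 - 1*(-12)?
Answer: -1338881/4107 ≈ -326.00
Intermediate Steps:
F(g) = -7 (F(g) = -19 + 12 = -7)
A = 975 (A = (-269 + 1076) + 168 = 807 + 168 = 975)
(1/(A + 3132) + F(43)) - 319 = (1/(975 + 3132) - 7) - 319 = (1/4107 - 7) - 319 = -28748/4107 - 319 = -1338881/4107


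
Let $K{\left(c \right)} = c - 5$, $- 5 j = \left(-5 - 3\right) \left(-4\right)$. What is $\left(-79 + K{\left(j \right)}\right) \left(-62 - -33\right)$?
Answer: $\frac{13108}{5} \approx 2621.6$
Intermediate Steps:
$j = - \frac{32}{5}$ ($j = - \frac{\left(-5 - 3\right) \left(-4\right)}{5} = - \frac{\left(-8\right) \left(-4\right)}{5} = \left(- \frac{1}{5}\right) 32 = - \frac{32}{5} \approx -6.4$)
$K{\left(c \right)} = -5 + c$ ($K{\left(c \right)} = c - 5 = -5 + c$)
$\left(-79 + K{\left(j \right)}\right) \left(-62 - -33\right) = \left(-79 - \frac{57}{5}\right) \left(-62 - -33\right) = \left(-79 - \frac{57}{5}\right) \left(-62 + 33\right) = \left(- \frac{452}{5}\right) \left(-29\right) = \frac{13108}{5}$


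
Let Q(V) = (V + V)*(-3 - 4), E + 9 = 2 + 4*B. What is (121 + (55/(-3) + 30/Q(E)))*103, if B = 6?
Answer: 3770521/357 ≈ 10562.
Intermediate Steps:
E = 17 (E = -9 + (2 + 4*6) = -9 + (2 + 24) = -9 + 26 = 17)
Q(V) = -14*V (Q(V) = (2*V)*(-7) = -14*V)
(121 + (55/(-3) + 30/Q(E)))*103 = (121 + (55/(-3) + 30/((-14*17))))*103 = (121 + (55*(-⅓) + 30/(-238)))*103 = (121 + (-55/3 + 30*(-1/238)))*103 = (121 + (-55/3 - 15/119))*103 = (121 - 6590/357)*103 = (36607/357)*103 = 3770521/357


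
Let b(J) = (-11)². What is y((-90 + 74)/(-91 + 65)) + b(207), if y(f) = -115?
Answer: 6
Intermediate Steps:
b(J) = 121
y((-90 + 74)/(-91 + 65)) + b(207) = -115 + 121 = 6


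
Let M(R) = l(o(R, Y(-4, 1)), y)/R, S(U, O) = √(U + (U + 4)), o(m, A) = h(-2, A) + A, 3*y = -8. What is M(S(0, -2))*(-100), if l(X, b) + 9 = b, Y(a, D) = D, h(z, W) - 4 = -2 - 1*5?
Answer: 1750/3 ≈ 583.33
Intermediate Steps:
h(z, W) = -3 (h(z, W) = 4 + (-2 - 1*5) = 4 + (-2 - 5) = 4 - 7 = -3)
y = -8/3 (y = (⅓)*(-8) = -8/3 ≈ -2.6667)
o(m, A) = -3 + A
l(X, b) = -9 + b
S(U, O) = √(4 + 2*U) (S(U, O) = √(U + (4 + U)) = √(4 + 2*U))
M(R) = -35/(3*R) (M(R) = (-9 - 8/3)/R = -35/(3*R))
M(S(0, -2))*(-100) = -35/(3*√(4 + 2*0))*(-100) = -35/(3*√(4 + 0))*(-100) = -35/(3*(√4))*(-100) = -35/3/2*(-100) = -35/3*½*(-100) = -35/6*(-100) = 1750/3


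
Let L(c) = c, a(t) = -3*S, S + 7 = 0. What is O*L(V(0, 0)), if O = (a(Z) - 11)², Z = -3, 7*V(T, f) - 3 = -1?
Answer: 200/7 ≈ 28.571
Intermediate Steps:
S = -7 (S = -7 + 0 = -7)
V(T, f) = 2/7 (V(T, f) = 3/7 + (⅐)*(-1) = 3/7 - ⅐ = 2/7)
a(t) = 21 (a(t) = -3*(-7) = 21)
O = 100 (O = (21 - 11)² = 10² = 100)
O*L(V(0, 0)) = 100*(2/7) = 200/7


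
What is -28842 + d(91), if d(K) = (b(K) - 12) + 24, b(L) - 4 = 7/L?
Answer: -374737/13 ≈ -28826.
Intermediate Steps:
b(L) = 4 + 7/L
d(K) = 16 + 7/K (d(K) = ((4 + 7/K) - 12) + 24 = (-8 + 7/K) + 24 = 16 + 7/K)
-28842 + d(91) = -28842 + (16 + 7/91) = -28842 + (16 + 7*(1/91)) = -28842 + (16 + 1/13) = -28842 + 209/13 = -374737/13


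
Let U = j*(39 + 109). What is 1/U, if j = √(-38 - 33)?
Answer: -I*√71/10508 ≈ -0.00080188*I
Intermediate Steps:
j = I*√71 (j = √(-71) = I*√71 ≈ 8.4261*I)
U = 148*I*√71 (U = (I*√71)*(39 + 109) = (I*√71)*148 = 148*I*√71 ≈ 1247.1*I)
1/U = 1/(148*I*√71) = -I*√71/10508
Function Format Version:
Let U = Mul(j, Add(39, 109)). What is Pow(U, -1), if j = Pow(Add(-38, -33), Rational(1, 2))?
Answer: Mul(Rational(-1, 10508), I, Pow(71, Rational(1, 2))) ≈ Mul(-0.00080188, I)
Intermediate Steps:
j = Mul(I, Pow(71, Rational(1, 2))) (j = Pow(-71, Rational(1, 2)) = Mul(I, Pow(71, Rational(1, 2))) ≈ Mul(8.4261, I))
U = Mul(148, I, Pow(71, Rational(1, 2))) (U = Mul(Mul(I, Pow(71, Rational(1, 2))), Add(39, 109)) = Mul(Mul(I, Pow(71, Rational(1, 2))), 148) = Mul(148, I, Pow(71, Rational(1, 2))) ≈ Mul(1247.1, I))
Pow(U, -1) = Pow(Mul(148, I, Pow(71, Rational(1, 2))), -1) = Mul(Rational(-1, 10508), I, Pow(71, Rational(1, 2)))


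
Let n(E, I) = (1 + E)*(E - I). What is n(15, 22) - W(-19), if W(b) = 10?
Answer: -122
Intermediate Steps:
n(15, 22) - W(-19) = (15 + 15² - 1*22 - 1*15*22) - 1*10 = (15 + 225 - 22 - 330) - 10 = -112 - 10 = -122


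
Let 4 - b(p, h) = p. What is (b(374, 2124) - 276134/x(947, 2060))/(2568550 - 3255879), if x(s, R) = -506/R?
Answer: -9804290/5996353 ≈ -1.6350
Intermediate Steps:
b(p, h) = 4 - p
(b(374, 2124) - 276134/x(947, 2060))/(2568550 - 3255879) = ((4 - 1*374) - 276134/((-506/2060)))/(2568550 - 3255879) = ((4 - 374) - 276134/((-506*1/2060)))/(-687329) = (-370 - 276134/(-253/1030))*(-1/687329) = (-370 - 276134*(-1030/253))*(-1/687329) = (-370 + 284418020/253)*(-1/687329) = (284324410/253)*(-1/687329) = -9804290/5996353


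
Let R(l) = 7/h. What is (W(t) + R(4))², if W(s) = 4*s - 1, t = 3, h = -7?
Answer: 100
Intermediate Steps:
R(l) = -1 (R(l) = 7/(-7) = 7*(-⅐) = -1)
W(s) = -1 + 4*s
(W(t) + R(4))² = ((-1 + 4*3) - 1)² = ((-1 + 12) - 1)² = (11 - 1)² = 10² = 100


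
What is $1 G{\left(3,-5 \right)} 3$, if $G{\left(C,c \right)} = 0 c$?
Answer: $0$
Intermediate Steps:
$G{\left(C,c \right)} = 0$
$1 G{\left(3,-5 \right)} 3 = 1 \cdot 0 \cdot 3 = 0 \cdot 3 = 0$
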